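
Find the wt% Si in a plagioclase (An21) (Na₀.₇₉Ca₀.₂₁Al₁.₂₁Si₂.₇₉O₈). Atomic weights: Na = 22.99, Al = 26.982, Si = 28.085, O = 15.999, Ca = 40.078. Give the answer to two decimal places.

M(Na₀.₇₉Ca₀.₂₁Al₁.₂₁Si₂.₇₉O₈) = 265.576 g/mol.
Si contributes 2.79 × 28.085 = 78.357 g per mole.
78.357/265.576 = 0.2950 → 29.50%.

29.50 mass %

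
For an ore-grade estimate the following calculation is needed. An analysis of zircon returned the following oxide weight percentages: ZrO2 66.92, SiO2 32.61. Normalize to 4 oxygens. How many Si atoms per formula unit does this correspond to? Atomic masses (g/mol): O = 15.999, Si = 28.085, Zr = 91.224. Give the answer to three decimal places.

1.000 Si apfu

ZrO2 (M=123.222): mol = 0.54308; Zr = 0.54308, O = 1.08616.
SiO2 (M=60.083): mol = 0.54275; Si = 0.54275, O = 1.08550.
ΣO = 2.17166; factor = 4/ΣO = 1.84191.
Si apfu = 0.54275 × 1.84191 = 1.000.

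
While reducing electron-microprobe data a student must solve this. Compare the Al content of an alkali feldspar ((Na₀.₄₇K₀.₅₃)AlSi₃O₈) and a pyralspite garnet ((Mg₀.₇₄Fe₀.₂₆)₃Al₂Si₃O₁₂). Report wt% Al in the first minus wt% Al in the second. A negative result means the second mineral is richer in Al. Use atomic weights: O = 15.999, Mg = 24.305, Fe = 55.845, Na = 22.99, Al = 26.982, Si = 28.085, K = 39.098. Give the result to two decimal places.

-2.65 percentage points

First mineral: 26.982 g Al in 270.756 g formula = 9.97 wt% Al.
Second mineral: 53.964 g Al in 427.723 g formula = 12.62 wt% Al.
9.97% − 12.62% gives a difference of -2.65 percentage points.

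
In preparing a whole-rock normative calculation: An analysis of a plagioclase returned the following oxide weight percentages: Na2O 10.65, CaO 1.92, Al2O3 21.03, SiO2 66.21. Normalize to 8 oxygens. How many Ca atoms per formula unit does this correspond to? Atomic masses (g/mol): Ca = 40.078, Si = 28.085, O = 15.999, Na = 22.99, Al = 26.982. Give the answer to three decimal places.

0.090 Ca apfu

10.65 wt% Na2O ÷ 61.979 g/mol = 0.17183 mol, giving 0.34366 Na and 0.17183 O.
1.92 wt% CaO ÷ 56.077 g/mol = 0.03424 mol, giving 0.03424 Ca and 0.03424 O.
21.03 wt% Al2O3 ÷ 101.961 g/mol = 0.20626 mol, giving 0.41252 Al and 0.61878 O.
66.21 wt% SiO2 ÷ 60.083 g/mol = 1.10198 mol, giving 1.10198 Si and 2.20396 O.
Oxygen sums to 3.02881; scaling by 8/3.02881 = 2.64130 puts the formula on 8 O.
Ca: 0.03424 × 2.64130 = 0.090 atoms per formula unit.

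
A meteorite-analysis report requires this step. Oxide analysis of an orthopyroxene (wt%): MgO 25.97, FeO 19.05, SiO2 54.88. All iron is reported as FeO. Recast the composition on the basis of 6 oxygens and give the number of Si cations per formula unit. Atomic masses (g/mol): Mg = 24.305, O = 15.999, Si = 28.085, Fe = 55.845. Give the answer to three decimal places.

2.003 Si apfu

25.97 wt% MgO ÷ 40.304 g/mol = 0.64435 mol, giving 0.64435 Mg and 0.64435 O.
19.05 wt% FeO ÷ 71.844 g/mol = 0.26516 mol, giving 0.26516 Fe and 0.26516 O.
54.88 wt% SiO2 ÷ 60.083 g/mol = 0.91340 mol, giving 0.91340 Si and 1.82680 O.
Oxygen sums to 2.73631; scaling by 6/2.73631 = 2.19273 puts the formula on 6 O.
Si: 0.91340 × 2.19273 = 2.003 atoms per formula unit.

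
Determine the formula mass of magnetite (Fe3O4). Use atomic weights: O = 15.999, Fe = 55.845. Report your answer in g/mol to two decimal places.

231.53 g/mol

Fe: 3 × 55.845 = 167.5350
O: 4 × 15.999 = 63.9960
Summing the contributions gives the formula mass.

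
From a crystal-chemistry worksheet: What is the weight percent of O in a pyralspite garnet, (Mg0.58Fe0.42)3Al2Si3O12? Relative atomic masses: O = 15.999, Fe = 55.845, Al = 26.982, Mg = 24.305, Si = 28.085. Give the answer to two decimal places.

43.35 mass %

Molar mass of (Mg0.58Fe0.42)3Al2Si3O12: 1.74×24.305 + 1.26×55.845 + 2×26.982 + 3×28.085 + 12×15.999 = 442.862 g/mol.
Mass of O per formula unit: 12 × 15.999 = 191.988 g.
Weight fraction O = 191.988 / 442.862 = 0.4335.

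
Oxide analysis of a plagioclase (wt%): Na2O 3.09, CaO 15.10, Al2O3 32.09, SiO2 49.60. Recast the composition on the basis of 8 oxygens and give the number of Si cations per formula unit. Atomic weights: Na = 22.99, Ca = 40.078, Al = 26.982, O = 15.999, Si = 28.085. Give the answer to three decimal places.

Na2O (M=61.979): mol = 0.04986; Na = 0.09972, O = 0.04986.
CaO (M=56.077): mol = 0.26927; Ca = 0.26927, O = 0.26927.
Al2O3 (M=101.961): mol = 0.31473; Al = 0.62946, O = 0.94419.
SiO2 (M=60.083): mol = 0.82552; Si = 0.82552, O = 1.65104.
ΣO = 2.91436; factor = 8/ΣO = 2.74503.
Si apfu = 0.82552 × 2.74503 = 2.266.

2.266 Si apfu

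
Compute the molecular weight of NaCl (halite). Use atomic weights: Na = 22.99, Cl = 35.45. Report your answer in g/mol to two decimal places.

58.44 g/mol

Na: 1 × 22.99 = 22.9900
Cl: 1 × 35.45 = 35.4500
Summing the contributions gives the formula mass.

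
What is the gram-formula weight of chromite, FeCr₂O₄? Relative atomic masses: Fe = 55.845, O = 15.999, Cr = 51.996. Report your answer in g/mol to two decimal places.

223.83 g/mol

Fe: 1 × 55.845 = 55.8450
Cr: 2 × 51.996 = 103.9920
O: 4 × 15.999 = 63.9960
Summing the contributions gives the formula mass.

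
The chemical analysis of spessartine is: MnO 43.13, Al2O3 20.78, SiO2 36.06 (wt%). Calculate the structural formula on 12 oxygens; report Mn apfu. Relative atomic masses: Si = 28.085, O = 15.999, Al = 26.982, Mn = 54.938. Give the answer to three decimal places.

3.015 Mn apfu

MnO: 43.13/70.937 = 0.60800 mol → 0.60800 mol Mn, 0.60800 mol O.
Al2O3: 20.78/101.961 = 0.20380 mol → 0.40760 mol Al, 0.61140 mol O.
SiO2: 36.06/60.083 = 0.60017 mol → 0.60017 mol Si, 1.20034 mol O.
Total oxygen = 2.41974 mol. Normalization factor = 12/2.41974 = 4.95921.
Mn per 12 O = 0.60800 × 4.95921 = 3.015.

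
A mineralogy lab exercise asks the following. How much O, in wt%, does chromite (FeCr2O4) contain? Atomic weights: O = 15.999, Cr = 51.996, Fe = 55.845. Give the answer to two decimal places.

Molar mass of FeCr2O4: 1*55.845 + 2*51.996 + 4*15.999 = 223.833 g/mol.
Mass of O per formula unit: 4 × 15.999 = 63.996 g.
Weight fraction O = 63.996 / 223.833 = 0.2859.

28.59 wt%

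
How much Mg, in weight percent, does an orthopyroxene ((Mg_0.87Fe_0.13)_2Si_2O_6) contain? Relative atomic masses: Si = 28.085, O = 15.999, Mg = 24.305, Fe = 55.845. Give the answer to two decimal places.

20.24 weight percent

M((Mg_0.87Fe_0.13)_2Si_2O_6) = 208.974 g/mol.
Mg contributes 1.74 × 24.305 = 42.291 g per mole.
42.291/208.974 = 0.2024 → 20.24%.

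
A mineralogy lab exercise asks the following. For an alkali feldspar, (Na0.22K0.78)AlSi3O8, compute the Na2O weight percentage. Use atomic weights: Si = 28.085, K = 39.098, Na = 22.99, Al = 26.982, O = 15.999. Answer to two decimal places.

M((Na0.22K0.78)AlSi3O8) = 274.783 g/mol; M(Na2O) = 61.979 g/mol.
Moles Na2O per formula unit = 0.22 Na ÷ 2 = 0.1100.
Na2O fraction = (0.1100 × 61.979) / 274.783 = 6.818/274.783 = 0.0248.

2.48 wt%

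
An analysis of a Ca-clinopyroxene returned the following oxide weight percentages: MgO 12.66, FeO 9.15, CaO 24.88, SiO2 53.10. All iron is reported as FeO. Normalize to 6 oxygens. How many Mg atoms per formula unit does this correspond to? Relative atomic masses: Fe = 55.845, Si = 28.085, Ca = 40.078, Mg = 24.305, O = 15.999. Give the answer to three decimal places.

0.710 Mg apfu

12.66 wt% MgO ÷ 40.304 g/mol = 0.31411 mol, giving 0.31411 Mg and 0.31411 O.
9.15 wt% FeO ÷ 71.844 g/mol = 0.12736 mol, giving 0.12736 Fe and 0.12736 O.
24.88 wt% CaO ÷ 56.077 g/mol = 0.44368 mol, giving 0.44368 Ca and 0.44368 O.
53.10 wt% SiO2 ÷ 60.083 g/mol = 0.88378 mol, giving 0.88378 Si and 1.76756 O.
Oxygen sums to 2.65271; scaling by 6/2.65271 = 2.26184 puts the formula on 6 O.
Mg: 0.31411 × 2.26184 = 0.710 atoms per formula unit.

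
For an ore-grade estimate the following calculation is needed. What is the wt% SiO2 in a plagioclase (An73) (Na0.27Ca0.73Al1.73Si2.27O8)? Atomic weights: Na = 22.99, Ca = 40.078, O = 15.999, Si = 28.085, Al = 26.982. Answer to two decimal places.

M(Na0.27Ca0.73Al1.73Si2.27O8) = 273.888 g/mol; M(SiO2) = 60.083 g/mol.
Moles SiO2 per formula unit = 2.27 Si ÷ 1 = 2.2700.
SiO2 fraction = (2.2700 × 60.083) / 273.888 = 136.388/273.888 = 0.4980.

49.80 wt%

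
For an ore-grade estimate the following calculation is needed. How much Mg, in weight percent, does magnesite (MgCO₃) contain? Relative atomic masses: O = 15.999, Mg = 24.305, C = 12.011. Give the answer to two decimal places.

Formula mass = 1×24.305 + 1×12.011 + 3×15.999 = 84.313 g/mol, of which 24.305 g is Mg.
So Mg makes up 24.305/84.313 = 0.2883 of the mass, i.e. 28.83%.

28.83 weight percent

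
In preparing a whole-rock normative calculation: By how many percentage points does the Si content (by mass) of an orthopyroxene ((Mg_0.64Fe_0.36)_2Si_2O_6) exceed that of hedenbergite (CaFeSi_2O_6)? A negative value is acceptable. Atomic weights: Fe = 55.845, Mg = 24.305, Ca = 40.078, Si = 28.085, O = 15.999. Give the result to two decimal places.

2.49 percentage points

First mineral: 56.170 g Si in 223.483 g formula = 25.13 wt% Si.
Second mineral: 56.170 g Si in 248.087 g formula = 22.64 wt% Si.
25.13% − 22.64% gives a difference of 2.49 percentage points.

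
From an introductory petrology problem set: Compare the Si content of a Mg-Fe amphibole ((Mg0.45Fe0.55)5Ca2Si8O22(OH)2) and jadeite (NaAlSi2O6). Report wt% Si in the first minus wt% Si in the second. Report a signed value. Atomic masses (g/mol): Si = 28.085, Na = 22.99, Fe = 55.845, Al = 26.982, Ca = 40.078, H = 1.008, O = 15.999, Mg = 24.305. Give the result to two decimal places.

-2.80 percentage points

Si in (Mg0.45Fe0.55)5Ca2Si8O22(OH)2: molar mass 899.088 g/mol; 8×28.085 = 224.680 g → 24.99 wt%.
Si in NaAlSi2O6: molar mass 202.136 g/mol; 2×28.085 = 56.170 g → 27.79 wt%.
Difference = 24.99 − 27.79 = -2.80 percentage points.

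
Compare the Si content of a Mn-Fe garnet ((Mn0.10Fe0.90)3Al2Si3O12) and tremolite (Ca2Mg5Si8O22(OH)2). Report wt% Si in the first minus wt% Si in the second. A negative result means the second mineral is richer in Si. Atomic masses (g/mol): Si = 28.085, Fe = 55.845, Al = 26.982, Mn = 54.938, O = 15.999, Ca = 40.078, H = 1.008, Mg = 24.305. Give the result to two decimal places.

M((Mn0.10Fe0.90)3Al2Si3O12) = 497.470 g/mol, so wt% Si = 84.255/497.470 × 100 = 16.94%.
M(Ca2Mg5Si8O22(OH)2) = 812.353 g/mol, so wt% Si = 224.680/812.353 × 100 = 27.66%.
16.94 − 27.66 = -10.72 pp.

-10.72 percentage points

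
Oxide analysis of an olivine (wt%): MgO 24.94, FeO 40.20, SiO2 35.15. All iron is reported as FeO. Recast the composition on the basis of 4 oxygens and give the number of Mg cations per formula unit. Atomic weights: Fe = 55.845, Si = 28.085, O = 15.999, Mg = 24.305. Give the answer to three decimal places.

MgO (M=40.304): mol = 0.61880; Mg = 0.61880, O = 0.61880.
FeO (M=71.844): mol = 0.55955; Fe = 0.55955, O = 0.55955.
SiO2 (M=60.083): mol = 0.58502; Si = 0.58502, O = 1.17004.
ΣO = 2.34839; factor = 4/ΣO = 1.70329.
Mg apfu = 0.61880 × 1.70329 = 1.054.

1.054 Mg apfu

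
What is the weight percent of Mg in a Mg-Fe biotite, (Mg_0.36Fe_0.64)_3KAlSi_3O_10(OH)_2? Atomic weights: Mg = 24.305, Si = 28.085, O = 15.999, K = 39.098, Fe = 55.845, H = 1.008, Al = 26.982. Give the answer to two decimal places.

M((Mg_0.36Fe_0.64)_3KAlSi_3O_10(OH)_2) = 477.811 g/mol.
Mg contributes 1.08 × 24.305 = 26.249 g per mole.
26.249/477.811 = 0.0549 → 5.49%.

5.49 wt%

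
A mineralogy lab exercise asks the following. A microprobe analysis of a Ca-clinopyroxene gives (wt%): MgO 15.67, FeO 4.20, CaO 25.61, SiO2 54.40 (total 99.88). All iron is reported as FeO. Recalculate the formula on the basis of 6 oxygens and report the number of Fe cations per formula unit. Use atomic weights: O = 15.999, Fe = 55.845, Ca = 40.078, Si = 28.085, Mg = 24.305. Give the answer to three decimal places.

0.129 Fe apfu

15.67 wt% MgO ÷ 40.304 g/mol = 0.38880 mol, giving 0.38880 Mg and 0.38880 O.
4.20 wt% FeO ÷ 71.844 g/mol = 0.05846 mol, giving 0.05846 Fe and 0.05846 O.
25.61 wt% CaO ÷ 56.077 g/mol = 0.45669 mol, giving 0.45669 Ca and 0.45669 O.
54.40 wt% SiO2 ÷ 60.083 g/mol = 0.90541 mol, giving 0.90541 Si and 1.81082 O.
Oxygen sums to 2.71477; scaling by 6/2.71477 = 2.21013 puts the formula on 6 O.
Fe: 0.05846 × 2.21013 = 0.129 atoms per formula unit.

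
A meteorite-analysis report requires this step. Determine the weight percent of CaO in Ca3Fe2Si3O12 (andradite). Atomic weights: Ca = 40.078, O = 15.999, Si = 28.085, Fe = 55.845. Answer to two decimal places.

33.11 wt%

Formula mass = 508.167 g/mol.
3 Ca → 3.0000 mol CaO per formula unit; M(CaO) = 56.077, so CaO mass = 168.231 g.
168.231/508.167 × 100 = 33.11 wt%.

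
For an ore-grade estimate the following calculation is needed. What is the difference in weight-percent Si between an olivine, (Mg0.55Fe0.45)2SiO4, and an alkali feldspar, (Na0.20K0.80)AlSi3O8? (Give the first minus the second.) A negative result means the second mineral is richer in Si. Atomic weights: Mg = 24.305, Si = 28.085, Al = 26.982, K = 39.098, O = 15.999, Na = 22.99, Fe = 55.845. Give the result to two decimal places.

-14.02 percentage points

First mineral: 28.085 g Si in 169.077 g formula = 16.61 wt% Si.
Second mineral: 84.255 g Si in 275.105 g formula = 30.63 wt% Si.
16.61% − 30.63% gives a difference of -14.02 percentage points.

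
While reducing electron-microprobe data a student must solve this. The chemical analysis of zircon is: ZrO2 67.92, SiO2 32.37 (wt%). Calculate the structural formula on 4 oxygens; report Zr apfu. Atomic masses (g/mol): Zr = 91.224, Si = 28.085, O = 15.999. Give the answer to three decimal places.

1.011 Zr apfu

67.92 wt% ZrO2 ÷ 123.222 g/mol = 0.55120 mol, giving 0.55120 Zr and 1.10240 O.
32.37 wt% SiO2 ÷ 60.083 g/mol = 0.53875 mol, giving 0.53875 Si and 1.07750 O.
Oxygen sums to 2.17990; scaling by 4/2.17990 = 1.83495 puts the formula on 4 O.
Zr: 0.55120 × 1.83495 = 1.011 atoms per formula unit.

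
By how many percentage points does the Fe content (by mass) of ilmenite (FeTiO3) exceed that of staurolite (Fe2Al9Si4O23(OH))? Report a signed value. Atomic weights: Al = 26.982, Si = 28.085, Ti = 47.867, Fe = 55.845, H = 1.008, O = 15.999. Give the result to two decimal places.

Fe in FeTiO3: molar mass 151.709 g/mol; 1×55.845 = 55.845 g → 36.81 wt%.
Fe in Fe2Al9Si4O23(OH): molar mass 851.852 g/mol; 2×55.845 = 111.690 g → 13.11 wt%.
Difference = 36.81 − 13.11 = 23.70 percentage points.

23.70 percentage points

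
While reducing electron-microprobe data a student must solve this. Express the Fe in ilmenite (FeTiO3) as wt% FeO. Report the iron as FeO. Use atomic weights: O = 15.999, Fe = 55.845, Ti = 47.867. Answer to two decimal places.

Formula mass = 151.709 g/mol.
1 Fe → 1.0000 mol FeO per formula unit; M(FeO) = 71.844, so FeO mass = 71.844 g.
71.844/151.709 × 100 = 47.36 wt%.

47.36 wt%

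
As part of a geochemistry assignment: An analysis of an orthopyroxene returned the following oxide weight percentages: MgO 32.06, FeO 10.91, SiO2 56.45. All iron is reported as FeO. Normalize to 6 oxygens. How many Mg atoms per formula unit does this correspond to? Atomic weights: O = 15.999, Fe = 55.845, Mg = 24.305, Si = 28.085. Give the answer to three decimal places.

32.06 wt% MgO ÷ 40.304 g/mol = 0.79545 mol, giving 0.79545 Mg and 0.79545 O.
10.91 wt% FeO ÷ 71.844 g/mol = 0.15186 mol, giving 0.15186 Fe and 0.15186 O.
56.45 wt% SiO2 ÷ 60.083 g/mol = 0.93953 mol, giving 0.93953 Si and 1.87906 O.
Oxygen sums to 2.82637; scaling by 6/2.82637 = 2.12286 puts the formula on 6 O.
Mg: 0.79545 × 2.12286 = 1.689 atoms per formula unit.

1.689 Mg apfu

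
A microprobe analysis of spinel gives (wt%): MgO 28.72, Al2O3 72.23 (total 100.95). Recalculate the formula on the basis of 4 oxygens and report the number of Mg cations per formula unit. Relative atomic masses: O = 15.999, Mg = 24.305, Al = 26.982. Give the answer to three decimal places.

28.72 wt% MgO ÷ 40.304 g/mol = 0.71258 mol, giving 0.71258 Mg and 0.71258 O.
72.23 wt% Al2O3 ÷ 101.961 g/mol = 0.70841 mol, giving 1.41682 Al and 2.12523 O.
Oxygen sums to 2.83781; scaling by 4/2.83781 = 1.40954 puts the formula on 4 O.
Mg: 0.71258 × 1.40954 = 1.004 atoms per formula unit.

1.004 Mg apfu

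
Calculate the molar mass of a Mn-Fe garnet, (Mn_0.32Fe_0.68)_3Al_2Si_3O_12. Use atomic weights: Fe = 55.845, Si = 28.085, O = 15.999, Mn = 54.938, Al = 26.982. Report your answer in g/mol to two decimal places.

M = 0.96*54.938 + 2.04*55.845 + 2*26.982 + 3*28.085 + 12*15.999

496.87 g/mol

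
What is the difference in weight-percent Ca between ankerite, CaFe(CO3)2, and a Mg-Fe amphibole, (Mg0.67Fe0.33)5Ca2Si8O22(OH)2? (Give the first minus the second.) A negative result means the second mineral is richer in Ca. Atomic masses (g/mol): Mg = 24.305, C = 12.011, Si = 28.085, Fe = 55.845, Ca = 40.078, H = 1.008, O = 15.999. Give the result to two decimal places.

Ca in CaFe(CO3)2: molar mass 215.939 g/mol; 1×40.078 = 40.078 g → 18.56 wt%.
Ca in (Mg0.67Fe0.33)5Ca2Si8O22(OH)2: molar mass 864.394 g/mol; 2×40.078 = 80.156 g → 9.27 wt%.
Difference = 18.56 − 9.27 = 9.29 percentage points.

9.29 percentage points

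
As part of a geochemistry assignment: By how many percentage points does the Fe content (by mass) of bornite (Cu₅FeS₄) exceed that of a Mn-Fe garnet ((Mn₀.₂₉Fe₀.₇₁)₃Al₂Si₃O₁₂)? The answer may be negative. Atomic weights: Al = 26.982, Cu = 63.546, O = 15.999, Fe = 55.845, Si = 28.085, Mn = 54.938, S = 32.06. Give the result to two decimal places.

First mineral: 55.845 g Fe in 501.815 g formula = 11.13 wt% Fe.
Second mineral: 118.950 g Fe in 496.953 g formula = 23.94 wt% Fe.
11.13% − 23.94% gives a difference of -12.81 percentage points.

-12.81 percentage points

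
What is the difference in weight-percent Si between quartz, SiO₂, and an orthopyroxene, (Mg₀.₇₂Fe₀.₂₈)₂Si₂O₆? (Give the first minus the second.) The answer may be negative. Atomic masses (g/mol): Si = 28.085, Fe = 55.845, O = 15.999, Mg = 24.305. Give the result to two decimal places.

First mineral: 28.085 g Si in 60.083 g formula = 46.74 wt% Si.
Second mineral: 56.170 g Si in 218.436 g formula = 25.71 wt% Si.
46.74% − 25.71% gives a difference of 21.03 percentage points.

21.03 percentage points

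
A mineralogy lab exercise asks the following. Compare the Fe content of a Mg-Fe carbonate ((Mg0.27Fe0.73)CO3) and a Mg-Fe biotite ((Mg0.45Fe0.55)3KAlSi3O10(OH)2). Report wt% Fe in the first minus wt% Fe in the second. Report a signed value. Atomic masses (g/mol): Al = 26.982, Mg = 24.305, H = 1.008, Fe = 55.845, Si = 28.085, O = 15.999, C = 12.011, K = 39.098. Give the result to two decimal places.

18.35 percentage points

First mineral: 40.767 g Fe in 107.337 g formula = 37.98 wt% Fe.
Second mineral: 92.144 g Fe in 469.295 g formula = 19.63 wt% Fe.
37.98% − 19.63% gives a difference of 18.35 percentage points.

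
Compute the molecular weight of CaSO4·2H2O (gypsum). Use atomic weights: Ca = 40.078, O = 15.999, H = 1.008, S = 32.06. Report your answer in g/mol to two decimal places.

172.16 g/mol

Ca: 1 × 40.078 = 40.0780
S: 1 × 32.06 = 32.0600
O: 6 × 15.999 = 95.9940
H: 4 × 1.008 = 4.0320
Summing the contributions gives the formula mass.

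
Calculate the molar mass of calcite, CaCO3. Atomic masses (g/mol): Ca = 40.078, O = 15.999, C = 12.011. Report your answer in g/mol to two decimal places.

100.09 g/mol

M = 1×40.078 + 1×12.011 + 3×15.999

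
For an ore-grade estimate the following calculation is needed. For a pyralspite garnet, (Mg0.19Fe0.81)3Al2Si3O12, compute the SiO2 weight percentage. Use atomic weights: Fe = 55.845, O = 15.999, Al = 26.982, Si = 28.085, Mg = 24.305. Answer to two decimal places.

Formula mass = 479.764 g/mol.
3 Si → 3.0000 mol SiO2 per formula unit; M(SiO2) = 60.083, so SiO2 mass = 180.249 g.
180.249/479.764 × 100 = 37.57 wt%.

37.57 wt%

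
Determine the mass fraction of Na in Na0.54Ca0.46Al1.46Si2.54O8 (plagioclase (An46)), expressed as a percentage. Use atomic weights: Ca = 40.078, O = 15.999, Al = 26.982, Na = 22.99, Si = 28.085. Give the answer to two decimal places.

Formula mass = 0.54*22.99 + 0.46*40.078 + 1.46*26.982 + 2.54*28.085 + 8*15.999 = 269.572 g/mol, of which 12.415 g is Na.
So Na makes up 12.415/269.572 = 0.0461 of the mass, i.e. 4.61%.

4.61 wt%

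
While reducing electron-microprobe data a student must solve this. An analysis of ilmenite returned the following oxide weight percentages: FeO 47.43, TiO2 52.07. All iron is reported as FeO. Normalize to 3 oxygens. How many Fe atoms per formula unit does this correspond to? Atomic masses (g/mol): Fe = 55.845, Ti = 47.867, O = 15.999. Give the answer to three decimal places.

1.008 Fe apfu

47.43 wt% FeO ÷ 71.844 g/mol = 0.66018 mol, giving 0.66018 Fe and 0.66018 O.
52.07 wt% TiO2 ÷ 79.865 g/mol = 0.65198 mol, giving 0.65198 Ti and 1.30396 O.
Oxygen sums to 1.96414; scaling by 3/1.96414 = 1.52739 puts the formula on 3 O.
Fe: 0.66018 × 1.52739 = 1.008 atoms per formula unit.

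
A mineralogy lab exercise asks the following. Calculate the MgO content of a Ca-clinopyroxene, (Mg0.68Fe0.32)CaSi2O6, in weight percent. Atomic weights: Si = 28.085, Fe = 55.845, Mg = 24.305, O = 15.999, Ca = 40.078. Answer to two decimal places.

12.09 wt%

M((Mg0.68Fe0.32)CaSi2O6) = 226.640 g/mol; M(MgO) = 40.304 g/mol.
Moles MgO per formula unit = 0.68 Mg ÷ 1 = 0.6800.
MgO fraction = (0.6800 × 40.304) / 226.640 = 27.407/226.640 = 0.1209.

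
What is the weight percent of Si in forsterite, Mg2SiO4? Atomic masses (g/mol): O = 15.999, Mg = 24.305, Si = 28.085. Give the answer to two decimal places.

19.96 weight percent

Formula mass = 2×24.305 + 1×28.085 + 4×15.999 = 140.691 g/mol, of which 28.085 g is Si.
So Si makes up 28.085/140.691 = 0.1996 of the mass, i.e. 19.96%.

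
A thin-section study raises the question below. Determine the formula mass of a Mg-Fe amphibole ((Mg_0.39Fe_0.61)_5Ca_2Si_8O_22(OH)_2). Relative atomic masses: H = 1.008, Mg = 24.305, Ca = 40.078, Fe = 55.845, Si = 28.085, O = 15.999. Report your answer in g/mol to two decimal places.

908.55 g/mol

The formula mass is the sum 1.95(24.305) + 3.05(55.845) + 2(40.078) + 8(28.085) + 24(15.999) + 2(1.008).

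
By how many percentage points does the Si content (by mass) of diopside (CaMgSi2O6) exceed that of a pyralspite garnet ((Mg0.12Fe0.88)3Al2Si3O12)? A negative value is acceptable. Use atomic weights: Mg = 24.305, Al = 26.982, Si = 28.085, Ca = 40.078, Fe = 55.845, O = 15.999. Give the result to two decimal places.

First mineral: 56.170 g Si in 216.547 g formula = 25.94 wt% Si.
Second mineral: 84.255 g Si in 486.388 g formula = 17.32 wt% Si.
25.94% − 17.32% gives a difference of 8.62 percentage points.

8.62 percentage points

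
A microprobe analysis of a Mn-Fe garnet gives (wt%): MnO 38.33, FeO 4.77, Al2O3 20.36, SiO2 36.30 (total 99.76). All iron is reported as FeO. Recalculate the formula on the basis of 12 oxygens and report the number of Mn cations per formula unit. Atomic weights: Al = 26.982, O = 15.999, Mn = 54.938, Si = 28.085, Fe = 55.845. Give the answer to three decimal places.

MnO (M=70.937): mol = 0.54034; Mn = 0.54034, O = 0.54034.
FeO (M=71.844): mol = 0.06639; Fe = 0.06639, O = 0.06639.
Al2O3 (M=101.961): mol = 0.19968; Al = 0.39936, O = 0.59904.
SiO2 (M=60.083): mol = 0.60416; Si = 0.60416, O = 1.20832.
ΣO = 2.41409; factor = 12/ΣO = 4.97082.
Mn apfu = 0.54034 × 4.97082 = 2.686.

2.686 Mn apfu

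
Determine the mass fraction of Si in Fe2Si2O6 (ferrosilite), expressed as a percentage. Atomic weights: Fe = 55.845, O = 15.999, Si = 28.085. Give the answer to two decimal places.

21.29 weight percent

Formula mass = 2×55.845 + 2×28.085 + 6×15.999 = 263.854 g/mol, of which 56.170 g is Si.
So Si makes up 56.170/263.854 = 0.2129 of the mass, i.e. 21.29%.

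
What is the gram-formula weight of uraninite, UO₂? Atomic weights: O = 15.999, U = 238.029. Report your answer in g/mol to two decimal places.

U: 1 × 238.029 = 238.0290
O: 2 × 15.999 = 31.9980
Summing the contributions gives the formula mass.

270.03 g/mol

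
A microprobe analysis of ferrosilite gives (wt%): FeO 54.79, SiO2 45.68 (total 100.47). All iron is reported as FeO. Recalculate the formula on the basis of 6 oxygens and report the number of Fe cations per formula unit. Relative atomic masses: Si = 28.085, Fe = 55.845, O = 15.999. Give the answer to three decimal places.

2.004 Fe apfu

FeO: 54.79/71.844 = 0.76262 mol → 0.76262 mol Fe, 0.76262 mol O.
SiO2: 45.68/60.083 = 0.76028 mol → 0.76028 mol Si, 1.52056 mol O.
Total oxygen = 2.28318 mol. Normalization factor = 6/2.28318 = 2.62791.
Fe per 6 O = 0.76262 × 2.62791 = 2.004.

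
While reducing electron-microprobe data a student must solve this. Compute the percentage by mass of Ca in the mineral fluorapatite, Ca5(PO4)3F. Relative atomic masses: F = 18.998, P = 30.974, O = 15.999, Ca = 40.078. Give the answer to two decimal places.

39.74 weight percent

Formula mass = 5·40.078 + 3·30.974 + 12·15.999 + 1·18.998 = 504.298 g/mol, of which 200.390 g is Ca.
So Ca makes up 200.390/504.298 = 0.3974 of the mass, i.e. 39.74%.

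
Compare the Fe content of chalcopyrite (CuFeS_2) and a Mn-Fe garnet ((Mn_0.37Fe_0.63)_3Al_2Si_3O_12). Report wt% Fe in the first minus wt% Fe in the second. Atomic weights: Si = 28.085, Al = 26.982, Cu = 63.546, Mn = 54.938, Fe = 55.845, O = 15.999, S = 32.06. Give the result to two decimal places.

9.18 percentage points

First mineral: 55.845 g Fe in 183.511 g formula = 30.43 wt% Fe.
Second mineral: 105.547 g Fe in 496.735 g formula = 21.25 wt% Fe.
30.43% − 21.25% gives a difference of 9.18 percentage points.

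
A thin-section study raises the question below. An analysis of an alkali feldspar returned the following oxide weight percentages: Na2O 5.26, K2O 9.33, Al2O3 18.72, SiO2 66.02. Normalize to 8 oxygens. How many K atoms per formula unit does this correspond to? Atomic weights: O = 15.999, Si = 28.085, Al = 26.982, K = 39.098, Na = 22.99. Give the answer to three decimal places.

0.540 K apfu

Na2O (M=61.979): mol = 0.08487; Na = 0.16974, O = 0.08487.
K2O (M=94.195): mol = 0.09905; K = 0.19810, O = 0.09905.
Al2O3 (M=101.961): mol = 0.18360; Al = 0.36720, O = 0.55080.
SiO2 (M=60.083): mol = 1.09881; Si = 1.09881, O = 2.19762.
ΣO = 2.93234; factor = 8/ΣO = 2.72820.
K apfu = 0.19810 × 2.72820 = 0.540.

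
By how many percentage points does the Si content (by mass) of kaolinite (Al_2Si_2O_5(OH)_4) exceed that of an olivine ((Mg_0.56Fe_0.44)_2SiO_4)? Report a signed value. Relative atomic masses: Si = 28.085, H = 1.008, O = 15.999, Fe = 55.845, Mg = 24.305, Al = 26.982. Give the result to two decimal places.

5.09 percentage points

M(Al_2Si_2O_5(OH)_4) = 258.157 g/mol, so wt% Si = 56.170/258.157 × 100 = 21.76%.
M((Mg_0.56Fe_0.44)_2SiO_4) = 168.446 g/mol, so wt% Si = 28.085/168.446 × 100 = 16.67%.
21.76 − 16.67 = 5.09 pp.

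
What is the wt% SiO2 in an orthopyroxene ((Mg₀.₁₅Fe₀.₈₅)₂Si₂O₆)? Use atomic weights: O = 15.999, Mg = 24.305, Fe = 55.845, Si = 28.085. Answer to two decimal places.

47.24 wt%

Formula mass = 254.392 g/mol.
2 Si → 2.0000 mol SiO2 per formula unit; M(SiO2) = 60.083, so SiO2 mass = 120.166 g.
120.166/254.392 × 100 = 47.24 wt%.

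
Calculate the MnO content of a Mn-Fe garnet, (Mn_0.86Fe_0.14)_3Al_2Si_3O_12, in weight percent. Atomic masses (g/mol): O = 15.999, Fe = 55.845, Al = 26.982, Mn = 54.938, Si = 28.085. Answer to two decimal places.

36.94 wt%

M((Mn_0.86Fe_0.14)_3Al_2Si_3O_12) = 495.402 g/mol; M(MnO) = 70.937 g/mol.
Moles MnO per formula unit = 2.58 Mn ÷ 1 = 2.5800.
MnO fraction = (2.5800 × 70.937) / 495.402 = 183.017/495.402 = 0.3694.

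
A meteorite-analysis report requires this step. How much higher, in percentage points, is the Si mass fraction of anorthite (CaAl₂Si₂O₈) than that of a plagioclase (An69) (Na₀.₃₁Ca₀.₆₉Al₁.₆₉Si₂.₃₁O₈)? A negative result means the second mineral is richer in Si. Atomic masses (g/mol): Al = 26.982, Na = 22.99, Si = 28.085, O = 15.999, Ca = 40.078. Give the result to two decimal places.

-3.55 percentage points

First mineral: 56.170 g Si in 278.204 g formula = 20.19 wt% Si.
Second mineral: 64.876 g Si in 273.249 g formula = 23.74 wt% Si.
20.19% − 23.74% gives a difference of -3.55 percentage points.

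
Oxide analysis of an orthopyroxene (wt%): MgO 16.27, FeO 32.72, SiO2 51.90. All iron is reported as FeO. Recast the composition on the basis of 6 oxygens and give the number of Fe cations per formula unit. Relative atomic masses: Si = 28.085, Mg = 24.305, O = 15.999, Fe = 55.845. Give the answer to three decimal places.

MgO (M=40.304): mol = 0.40368; Mg = 0.40368, O = 0.40368.
FeO (M=71.844): mol = 0.45543; Fe = 0.45543, O = 0.45543.
SiO2 (M=60.083): mol = 0.86381; Si = 0.86381, O = 1.72762.
ΣO = 2.58673; factor = 6/ΣO = 2.31953.
Fe apfu = 0.45543 × 2.31953 = 1.056.

1.056 Fe apfu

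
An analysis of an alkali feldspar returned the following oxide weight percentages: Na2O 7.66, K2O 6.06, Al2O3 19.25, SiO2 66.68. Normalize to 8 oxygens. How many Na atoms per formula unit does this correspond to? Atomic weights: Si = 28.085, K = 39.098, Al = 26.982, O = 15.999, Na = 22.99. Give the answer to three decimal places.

Na2O: 7.66/61.979 = 0.12359 mol → 0.24718 mol Na, 0.12359 mol O.
K2O: 6.06/94.195 = 0.06433 mol → 0.12866 mol K, 0.06433 mol O.
Al2O3: 19.25/101.961 = 0.18880 mol → 0.37760 mol Al, 0.56640 mol O.
SiO2: 66.68/60.083 = 1.10980 mol → 1.10980 mol Si, 2.21960 mol O.
Total oxygen = 2.97392 mol. Normalization factor = 8/2.97392 = 2.69005.
Na per 8 O = 0.24718 × 2.69005 = 0.665.

0.665 Na apfu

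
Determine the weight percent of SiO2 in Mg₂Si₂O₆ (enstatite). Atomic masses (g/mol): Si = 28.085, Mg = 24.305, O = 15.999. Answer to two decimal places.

59.85 wt%

M(Mg₂Si₂O₆) = 200.774 g/mol; M(SiO2) = 60.083 g/mol.
Moles SiO2 per formula unit = 2 Si ÷ 1 = 2.0000.
SiO2 fraction = (2.0000 × 60.083) / 200.774 = 120.166/200.774 = 0.5985.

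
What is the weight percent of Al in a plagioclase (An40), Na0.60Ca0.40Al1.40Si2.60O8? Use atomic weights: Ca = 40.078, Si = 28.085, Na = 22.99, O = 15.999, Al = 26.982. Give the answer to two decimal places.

Molar mass of Na0.60Ca0.40Al1.40Si2.60O8: 0.60×22.99 + 0.40×40.078 + 1.40×26.982 + 2.60×28.085 + 8×15.999 = 268.613 g/mol.
Mass of Al per formula unit: 1.40 × 26.982 = 37.775 g.
Weight fraction Al = 37.775 / 268.613 = 0.1406.

14.06 weight percent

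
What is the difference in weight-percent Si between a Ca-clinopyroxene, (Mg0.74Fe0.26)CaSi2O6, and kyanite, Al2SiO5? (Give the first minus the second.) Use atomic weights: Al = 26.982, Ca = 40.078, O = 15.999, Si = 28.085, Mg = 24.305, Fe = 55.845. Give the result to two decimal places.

M((Mg0.74Fe0.26)CaSi2O6) = 224.747 g/mol, so wt% Si = 56.170/224.747 × 100 = 24.99%.
M(Al2SiO5) = 162.044 g/mol, so wt% Si = 28.085/162.044 × 100 = 17.33%.
24.99 − 17.33 = 7.66 pp.

7.66 percentage points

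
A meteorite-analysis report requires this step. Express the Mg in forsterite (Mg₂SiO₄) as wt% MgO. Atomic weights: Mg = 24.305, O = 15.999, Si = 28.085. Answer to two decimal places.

Molar mass of Mg₂SiO₄ = 2×24.305 + 1×28.085 + 4×15.999 = 140.691 g/mol.
Each formula unit contains 2 Mg, equivalent to 2/1 = 2.0000 mol MgO.
M(MgO) = 1×24.305 + 1×15.999 = 40.304 g/mol.
Mass of MgO per formula unit = 2.0000 × 40.304 = 80.608 g.
MgO wt% = 80.608 / 140.691 × 100 = 57.29%.

57.29 wt%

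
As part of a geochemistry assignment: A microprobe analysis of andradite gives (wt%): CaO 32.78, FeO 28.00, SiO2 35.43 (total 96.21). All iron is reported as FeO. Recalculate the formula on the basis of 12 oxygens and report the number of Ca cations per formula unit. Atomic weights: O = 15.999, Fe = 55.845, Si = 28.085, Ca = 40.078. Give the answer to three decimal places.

CaO: 32.78/56.077 = 0.58455 mol → 0.58455 mol Ca, 0.58455 mol O.
FeO: 28.00/71.844 = 0.38973 mol → 0.38973 mol Fe, 0.38973 mol O.
SiO2: 35.43/60.083 = 0.58968 mol → 0.58968 mol Si, 1.17936 mol O.
Total oxygen = 2.15364 mol. Normalization factor = 12/2.15364 = 5.57196.
Ca per 12 O = 0.58455 × 5.57196 = 3.257.

3.257 Ca apfu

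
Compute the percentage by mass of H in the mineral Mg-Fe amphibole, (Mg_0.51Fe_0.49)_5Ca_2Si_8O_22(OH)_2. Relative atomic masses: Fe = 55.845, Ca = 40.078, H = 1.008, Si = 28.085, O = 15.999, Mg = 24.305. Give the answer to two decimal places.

M((Mg_0.51Fe_0.49)_5Ca_2Si_8O_22(OH)_2) = 889.626 g/mol.
H contributes 2 × 1.008 = 2.016 g per mole.
2.016/889.626 = 0.0023 → 0.23%.

0.23 weight percent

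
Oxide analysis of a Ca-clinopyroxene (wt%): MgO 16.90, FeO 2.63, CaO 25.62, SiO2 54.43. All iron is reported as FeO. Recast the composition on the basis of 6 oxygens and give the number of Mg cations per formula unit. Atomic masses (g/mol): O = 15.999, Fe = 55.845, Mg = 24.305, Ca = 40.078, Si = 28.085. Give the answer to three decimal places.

16.90 wt% MgO ÷ 40.304 g/mol = 0.41931 mol, giving 0.41931 Mg and 0.41931 O.
2.63 wt% FeO ÷ 71.844 g/mol = 0.03661 mol, giving 0.03661 Fe and 0.03661 O.
25.62 wt% CaO ÷ 56.077 g/mol = 0.45687 mol, giving 0.45687 Ca and 0.45687 O.
54.43 wt% SiO2 ÷ 60.083 g/mol = 0.90591 mol, giving 0.90591 Si and 1.81182 O.
Oxygen sums to 2.72461; scaling by 6/2.72461 = 2.20215 puts the formula on 6 O.
Mg: 0.41931 × 2.20215 = 0.923 atoms per formula unit.

0.923 Mg apfu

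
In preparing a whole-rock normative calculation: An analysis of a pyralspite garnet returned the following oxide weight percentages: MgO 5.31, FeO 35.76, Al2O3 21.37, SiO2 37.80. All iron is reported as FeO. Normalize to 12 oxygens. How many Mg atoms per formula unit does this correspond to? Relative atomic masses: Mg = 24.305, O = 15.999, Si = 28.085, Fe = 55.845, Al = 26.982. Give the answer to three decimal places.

MgO (M=40.304): mol = 0.13175; Mg = 0.13175, O = 0.13175.
FeO (M=71.844): mol = 0.49775; Fe = 0.49775, O = 0.49775.
Al2O3 (M=101.961): mol = 0.20959; Al = 0.41918, O = 0.62877.
SiO2 (M=60.083): mol = 0.62913; Si = 0.62913, O = 1.25826.
ΣO = 2.51653; factor = 12/ΣO = 4.76847.
Mg apfu = 0.13175 × 4.76847 = 0.628.

0.628 Mg apfu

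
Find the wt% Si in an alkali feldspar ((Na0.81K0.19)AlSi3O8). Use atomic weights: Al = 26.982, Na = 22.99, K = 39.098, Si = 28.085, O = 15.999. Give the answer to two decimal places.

31.76 weight percent

Molar mass of (Na0.81K0.19)AlSi3O8: 0.81*22.99 + 0.19*39.098 + 1*26.982 + 3*28.085 + 8*15.999 = 265.280 g/mol.
Mass of Si per formula unit: 3 × 28.085 = 84.255 g.
Weight fraction Si = 84.255 / 265.280 = 0.3176.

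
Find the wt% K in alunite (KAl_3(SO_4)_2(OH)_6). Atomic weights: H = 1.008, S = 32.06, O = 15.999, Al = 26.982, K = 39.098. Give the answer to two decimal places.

Formula mass = 1·39.098 + 3·26.982 + 2·32.06 + 14·15.999 + 6·1.008 = 414.198 g/mol, of which 39.098 g is K.
So K makes up 39.098/414.198 = 0.0944 of the mass, i.e. 9.44%.

9.44 wt%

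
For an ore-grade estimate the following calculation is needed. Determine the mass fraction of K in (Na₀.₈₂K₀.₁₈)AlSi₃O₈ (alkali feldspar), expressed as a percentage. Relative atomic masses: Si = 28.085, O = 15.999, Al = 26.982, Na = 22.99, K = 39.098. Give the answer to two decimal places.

2.65 wt%

M((Na₀.₈₂K₀.₁₈)AlSi₃O₈) = 265.118 g/mol.
K contributes 0.18 × 39.098 = 7.038 g per mole.
7.038/265.118 = 0.0265 → 2.65%.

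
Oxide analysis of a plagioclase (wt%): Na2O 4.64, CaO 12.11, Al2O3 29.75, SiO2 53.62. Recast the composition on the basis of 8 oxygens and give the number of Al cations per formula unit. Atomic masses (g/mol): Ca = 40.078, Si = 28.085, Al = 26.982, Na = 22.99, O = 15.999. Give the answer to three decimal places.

1.582 Al apfu

Na2O: 4.64/61.979 = 0.07486 mol → 0.14972 mol Na, 0.07486 mol O.
CaO: 12.11/56.077 = 0.21595 mol → 0.21595 mol Ca, 0.21595 mol O.
Al2O3: 29.75/101.961 = 0.29178 mol → 0.58356 mol Al, 0.87534 mol O.
SiO2: 53.62/60.083 = 0.89243 mol → 0.89243 mol Si, 1.78486 mol O.
Total oxygen = 2.95101 mol. Normalization factor = 8/2.95101 = 2.71094.
Al per 8 O = 0.58356 × 2.71094 = 1.582.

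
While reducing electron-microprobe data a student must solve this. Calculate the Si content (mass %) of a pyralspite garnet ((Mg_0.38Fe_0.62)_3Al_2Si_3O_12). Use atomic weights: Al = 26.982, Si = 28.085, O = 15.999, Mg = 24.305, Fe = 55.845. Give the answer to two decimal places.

18.25 mass %

Molar mass of (Mg_0.38Fe_0.62)_3Al_2Si_3O_12: 1.14·24.305 + 1.86·55.845 + 2·26.982 + 3·28.085 + 12·15.999 = 461.786 g/mol.
Mass of Si per formula unit: 3 × 28.085 = 84.255 g.
Weight fraction Si = 84.255 / 461.786 = 0.1825.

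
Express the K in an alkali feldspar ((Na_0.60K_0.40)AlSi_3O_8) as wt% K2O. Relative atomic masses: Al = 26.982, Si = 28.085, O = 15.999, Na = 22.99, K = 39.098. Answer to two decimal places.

M((Na_0.60K_0.40)AlSi_3O_8) = 268.662 g/mol; M(K2O) = 94.195 g/mol.
Moles K2O per formula unit = 0.40 K ÷ 2 = 0.2000.
K2O fraction = (0.2000 × 94.195) / 268.662 = 18.839/268.662 = 0.0701.

7.01 wt%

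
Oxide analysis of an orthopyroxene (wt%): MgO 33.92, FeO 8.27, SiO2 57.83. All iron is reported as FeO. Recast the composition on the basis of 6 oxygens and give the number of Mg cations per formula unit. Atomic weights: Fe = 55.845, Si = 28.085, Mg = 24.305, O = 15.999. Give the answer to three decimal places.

33.92 wt% MgO ÷ 40.304 g/mol = 0.84160 mol, giving 0.84160 Mg and 0.84160 O.
8.27 wt% FeO ÷ 71.844 g/mol = 0.11511 mol, giving 0.11511 Fe and 0.11511 O.
57.83 wt% SiO2 ÷ 60.083 g/mol = 0.96250 mol, giving 0.96250 Si and 1.92500 O.
Oxygen sums to 2.88171; scaling by 6/2.88171 = 2.08210 puts the formula on 6 O.
Mg: 0.84160 × 2.08210 = 1.752 atoms per formula unit.

1.752 Mg apfu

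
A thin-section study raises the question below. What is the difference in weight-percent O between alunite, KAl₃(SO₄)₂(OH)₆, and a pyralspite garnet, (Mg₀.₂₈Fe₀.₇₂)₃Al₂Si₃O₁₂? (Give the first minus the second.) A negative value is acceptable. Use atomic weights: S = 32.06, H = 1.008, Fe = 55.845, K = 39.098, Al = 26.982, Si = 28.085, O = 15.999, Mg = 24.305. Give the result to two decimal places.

M(KAl₃(SO₄)₂(OH)₆) = 414.198 g/mol, so wt% O = 223.986/414.198 × 100 = 54.08%.
M((Mg₀.₂₈Fe₀.₇₂)₃Al₂Si₃O₁₂) = 471.248 g/mol, so wt% O = 191.988/471.248 × 100 = 40.74%.
54.08 − 40.74 = 13.34 pp.

13.34 percentage points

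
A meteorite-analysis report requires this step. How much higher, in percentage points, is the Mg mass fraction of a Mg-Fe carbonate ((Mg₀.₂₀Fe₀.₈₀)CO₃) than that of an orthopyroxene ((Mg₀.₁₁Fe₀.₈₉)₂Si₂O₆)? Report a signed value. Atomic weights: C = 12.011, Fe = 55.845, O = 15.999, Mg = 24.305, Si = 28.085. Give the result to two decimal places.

First mineral: 4.861 g Mg in 109.545 g formula = 4.44 wt% Mg.
Second mineral: 5.347 g Mg in 256.915 g formula = 2.08 wt% Mg.
4.44% − 2.08% gives a difference of 2.36 percentage points.

2.36 percentage points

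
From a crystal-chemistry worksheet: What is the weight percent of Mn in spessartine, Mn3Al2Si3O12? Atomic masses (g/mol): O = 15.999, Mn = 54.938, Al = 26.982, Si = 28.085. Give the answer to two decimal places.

33.29 wt%

M(Mn3Al2Si3O12) = 495.021 g/mol.
Mn contributes 3 × 54.938 = 164.814 g per mole.
164.814/495.021 = 0.3329 → 33.29%.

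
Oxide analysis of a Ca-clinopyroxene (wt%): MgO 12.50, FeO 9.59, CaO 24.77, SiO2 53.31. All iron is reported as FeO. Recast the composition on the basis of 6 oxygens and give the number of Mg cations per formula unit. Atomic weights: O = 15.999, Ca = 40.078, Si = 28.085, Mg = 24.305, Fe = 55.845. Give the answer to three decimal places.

0.700 Mg apfu

12.50 wt% MgO ÷ 40.304 g/mol = 0.31014 mol, giving 0.31014 Mg and 0.31014 O.
9.59 wt% FeO ÷ 71.844 g/mol = 0.13348 mol, giving 0.13348 Fe and 0.13348 O.
24.77 wt% CaO ÷ 56.077 g/mol = 0.44171 mol, giving 0.44171 Ca and 0.44171 O.
53.31 wt% SiO2 ÷ 60.083 g/mol = 0.88727 mol, giving 0.88727 Si and 1.77454 O.
Oxygen sums to 2.65987; scaling by 6/2.65987 = 2.25575 puts the formula on 6 O.
Mg: 0.31014 × 2.25575 = 0.700 atoms per formula unit.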